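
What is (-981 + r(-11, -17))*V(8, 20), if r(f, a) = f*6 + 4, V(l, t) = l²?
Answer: -66752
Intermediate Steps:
r(f, a) = 4 + 6*f (r(f, a) = 6*f + 4 = 4 + 6*f)
(-981 + r(-11, -17))*V(8, 20) = (-981 + (4 + 6*(-11)))*8² = (-981 + (4 - 66))*64 = (-981 - 62)*64 = -1043*64 = -66752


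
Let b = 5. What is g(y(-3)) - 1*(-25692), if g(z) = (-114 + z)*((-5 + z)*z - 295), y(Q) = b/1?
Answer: 57847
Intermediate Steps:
y(Q) = 5 (y(Q) = 5/1 = 5*1 = 5)
g(z) = (-295 + z*(-5 + z))*(-114 + z) (g(z) = (-114 + z)*(z*(-5 + z) - 295) = (-114 + z)*(-295 + z*(-5 + z)) = (-295 + z*(-5 + z))*(-114 + z))
g(y(-3)) - 1*(-25692) = (33630 + 5³ - 119*5² + 275*5) - 1*(-25692) = (33630 + 125 - 119*25 + 1375) + 25692 = (33630 + 125 - 2975 + 1375) + 25692 = 32155 + 25692 = 57847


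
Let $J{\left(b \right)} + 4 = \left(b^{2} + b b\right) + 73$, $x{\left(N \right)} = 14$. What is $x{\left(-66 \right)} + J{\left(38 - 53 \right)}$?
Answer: $533$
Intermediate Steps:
$J{\left(b \right)} = 69 + 2 b^{2}$ ($J{\left(b \right)} = -4 + \left(\left(b^{2} + b b\right) + 73\right) = -4 + \left(\left(b^{2} + b^{2}\right) + 73\right) = -4 + \left(2 b^{2} + 73\right) = -4 + \left(73 + 2 b^{2}\right) = 69 + 2 b^{2}$)
$x{\left(-66 \right)} + J{\left(38 - 53 \right)} = 14 + \left(69 + 2 \left(38 - 53\right)^{2}\right) = 14 + \left(69 + 2 \left(-15\right)^{2}\right) = 14 + \left(69 + 2 \cdot 225\right) = 14 + \left(69 + 450\right) = 14 + 519 = 533$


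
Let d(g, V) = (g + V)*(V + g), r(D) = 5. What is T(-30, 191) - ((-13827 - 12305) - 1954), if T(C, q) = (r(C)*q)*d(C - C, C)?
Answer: 887586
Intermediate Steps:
d(g, V) = (V + g)² (d(g, V) = (V + g)*(V + g) = (V + g)²)
T(C, q) = 5*q*C² (T(C, q) = (5*q)*(C + (C - C))² = (5*q)*(C + 0)² = (5*q)*C² = 5*q*C²)
T(-30, 191) - ((-13827 - 12305) - 1954) = 5*191*(-30)² - ((-13827 - 12305) - 1954) = 5*191*900 - (-26132 - 1954) = 859500 - 1*(-28086) = 859500 + 28086 = 887586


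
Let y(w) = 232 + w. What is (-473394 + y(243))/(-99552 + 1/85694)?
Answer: 40526320786/8531009087 ≈ 4.7505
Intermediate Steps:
(-473394 + y(243))/(-99552 + 1/85694) = (-473394 + (232 + 243))/(-99552 + 1/85694) = (-473394 + 475)/(-99552 + 1/85694) = -472919/(-8531009087/85694) = -472919*(-85694/8531009087) = 40526320786/8531009087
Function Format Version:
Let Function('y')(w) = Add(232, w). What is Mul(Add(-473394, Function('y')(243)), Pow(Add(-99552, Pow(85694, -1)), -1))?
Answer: Rational(40526320786, 8531009087) ≈ 4.7505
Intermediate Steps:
Mul(Add(-473394, Function('y')(243)), Pow(Add(-99552, Pow(85694, -1)), -1)) = Mul(Add(-473394, Add(232, 243)), Pow(Add(-99552, Pow(85694, -1)), -1)) = Mul(Add(-473394, 475), Pow(Add(-99552, Rational(1, 85694)), -1)) = Mul(-472919, Pow(Rational(-8531009087, 85694), -1)) = Mul(-472919, Rational(-85694, 8531009087)) = Rational(40526320786, 8531009087)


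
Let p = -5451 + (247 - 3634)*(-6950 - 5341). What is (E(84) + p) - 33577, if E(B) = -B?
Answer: 41590505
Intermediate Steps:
p = 41624166 (p = -5451 - 3387*(-12291) = -5451 + 41629617 = 41624166)
(E(84) + p) - 33577 = (-1*84 + 41624166) - 33577 = (-84 + 41624166) - 33577 = 41624082 - 33577 = 41590505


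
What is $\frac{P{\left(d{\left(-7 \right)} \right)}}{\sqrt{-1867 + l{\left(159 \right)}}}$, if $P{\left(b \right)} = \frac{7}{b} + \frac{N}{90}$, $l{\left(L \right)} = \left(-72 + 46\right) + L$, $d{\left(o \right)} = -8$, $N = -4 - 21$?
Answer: $\frac{83 i \sqrt{6}}{7344} \approx 0.027683 i$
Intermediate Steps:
$N = -25$ ($N = -4 - 21 = -25$)
$l{\left(L \right)} = -26 + L$
$P{\left(b \right)} = - \frac{5}{18} + \frac{7}{b}$ ($P{\left(b \right)} = \frac{7}{b} - \frac{25}{90} = \frac{7}{b} - \frac{5}{18} = - \frac{5}{18} + \frac{7}{b}$)
$\frac{P{\left(d{\left(-7 \right)} \right)}}{\sqrt{-1867 + l{\left(159 \right)}}} = \frac{- \frac{5}{18} + \frac{7}{-8}}{\sqrt{-1867 + \left(-26 + 159\right)}} = \frac{- \frac{5}{18} + 7 \left(- \frac{1}{8}\right)}{\sqrt{-1867 + 133}} = \frac{- \frac{5}{18} - \frac{7}{8}}{\sqrt{-1734}} = - \frac{83}{72 \cdot 17 i \sqrt{6}} = - \frac{83 \left(- \frac{i \sqrt{6}}{102}\right)}{72} = \frac{83 i \sqrt{6}}{7344}$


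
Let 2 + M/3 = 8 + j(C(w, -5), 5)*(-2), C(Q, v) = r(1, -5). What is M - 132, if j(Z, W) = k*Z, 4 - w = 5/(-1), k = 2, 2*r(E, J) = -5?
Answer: -84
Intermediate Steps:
r(E, J) = -5/2 (r(E, J) = (½)*(-5) = -5/2)
w = 9 (w = 4 - 5/(-1) = 4 - 5*(-1) = 4 - 1*(-5) = 4 + 5 = 9)
C(Q, v) = -5/2
j(Z, W) = 2*Z
M = 48 (M = -6 + 3*(8 + (2*(-5/2))*(-2)) = -6 + 3*(8 - 5*(-2)) = -6 + 3*(8 + 10) = -6 + 3*18 = -6 + 54 = 48)
M - 132 = 48 - 132 = -84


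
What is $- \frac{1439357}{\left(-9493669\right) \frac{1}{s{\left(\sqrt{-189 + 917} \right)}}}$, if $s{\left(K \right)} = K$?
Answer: $\frac{2878714 \sqrt{182}}{9493669} \approx 4.0907$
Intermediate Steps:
$- \frac{1439357}{\left(-9493669\right) \frac{1}{s{\left(\sqrt{-189 + 917} \right)}}} = - \frac{1439357}{\left(-9493669\right) \frac{1}{\sqrt{-189 + 917}}} = - \frac{1439357}{\left(-9493669\right) \frac{1}{\sqrt{728}}} = - \frac{1439357}{\left(-9493669\right) \frac{1}{2 \sqrt{182}}} = - \frac{1439357}{\left(-9493669\right) \frac{\sqrt{182}}{364}} = - \frac{1439357}{\left(- \frac{9493669}{364}\right) \sqrt{182}} = - 1439357 \left(- \frac{2 \sqrt{182}}{9493669}\right) = \frac{2878714 \sqrt{182}}{9493669}$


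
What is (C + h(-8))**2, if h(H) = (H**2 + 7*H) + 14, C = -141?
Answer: 14161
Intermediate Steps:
h(H) = 14 + H**2 + 7*H
(C + h(-8))**2 = (-141 + (14 + (-8)**2 + 7*(-8)))**2 = (-141 + (14 + 64 - 56))**2 = (-141 + 22)**2 = (-119)**2 = 14161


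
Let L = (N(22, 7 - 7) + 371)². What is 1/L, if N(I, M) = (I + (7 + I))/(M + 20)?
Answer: 400/55815841 ≈ 7.1664e-6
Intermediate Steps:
N(I, M) = (7 + 2*I)/(20 + M)
L = 55815841/400 (L = ((7 + 2*22)/(20 + (7 - 7)) + 371)² = ((7 + 44)/(20 + 0) + 371)² = (51/20 + 371)² = (7471/20)² = 55815841/400 ≈ 1.3954e+5)
1/L = 1/(55815841/400) = 400/55815841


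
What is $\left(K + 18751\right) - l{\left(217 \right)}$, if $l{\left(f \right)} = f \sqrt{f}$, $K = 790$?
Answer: $19541 - 217 \sqrt{217} \approx 16344.0$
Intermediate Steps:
$l{\left(f \right)} = f^{\frac{3}{2}}$
$\left(K + 18751\right) - l{\left(217 \right)} = \left(790 + 18751\right) - 217^{\frac{3}{2}} = 19541 - 217 \sqrt{217}$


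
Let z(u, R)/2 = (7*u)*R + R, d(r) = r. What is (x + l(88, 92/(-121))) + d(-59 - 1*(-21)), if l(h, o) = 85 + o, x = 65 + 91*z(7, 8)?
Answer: 8822260/121 ≈ 72911.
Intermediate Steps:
z(u, R) = 2*R + 14*R*u (z(u, R) = 2*((7*u)*R + R) = 2*(7*R*u + R) = 2*(R + 7*R*u) = 2*R + 14*R*u)
x = 72865 (x = 65 + 91*(2*8*(1 + 7*7)) = 65 + 91*(2*8*(1 + 49)) = 65 + 91*(2*8*50) = 65 + 91*800 = 65 + 72800 = 72865)
(x + l(88, 92/(-121))) + d(-59 - 1*(-21)) = (72865 + (85 + 92/(-121))) + (-59 - 1*(-21)) = (72865 + (85 + 92*(-1/121))) + (-59 + 21) = (72865 + (85 - 92/121)) - 38 = (72865 + 10193/121) - 38 = 8826858/121 - 38 = 8822260/121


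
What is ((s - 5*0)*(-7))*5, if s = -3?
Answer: 105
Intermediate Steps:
((s - 5*0)*(-7))*5 = ((-3 - 5*0)*(-7))*5 = ((-3 + 0)*(-7))*5 = -3*(-7)*5 = 21*5 = 105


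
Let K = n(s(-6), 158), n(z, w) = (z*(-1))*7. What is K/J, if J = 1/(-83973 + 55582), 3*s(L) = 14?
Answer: 2782318/3 ≈ 9.2744e+5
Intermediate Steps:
s(L) = 14/3 (s(L) = (1/3)*14 = 14/3)
n(z, w) = -7*z (n(z, w) = -z*7 = -7*z)
K = -98/3 (K = -7*14/3 = -98/3 ≈ -32.667)
J = -1/28391 (J = 1/(-28391) = -1/28391 ≈ -3.5222e-5)
K/J = -98/(3*(-1/28391)) = -98/3*(-28391) = 2782318/3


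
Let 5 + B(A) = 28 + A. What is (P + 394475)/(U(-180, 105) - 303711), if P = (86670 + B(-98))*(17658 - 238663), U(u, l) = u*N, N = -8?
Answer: 19137533500/302271 ≈ 63313.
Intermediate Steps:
B(A) = 23 + A (B(A) = -5 + (28 + A) = 23 + A)
U(u, l) = -8*u (U(u, l) = u*(-8) = -8*u)
P = -19137927975 (P = (86670 + (23 - 98))*(17658 - 238663) = (86670 - 75)*(-221005) = 86595*(-221005) = -19137927975)
(P + 394475)/(U(-180, 105) - 303711) = (-19137927975 + 394475)/(-8*(-180) - 303711) = -19137533500/(1440 - 303711) = -19137533500/(-302271) = -19137533500*(-1/302271) = 19137533500/302271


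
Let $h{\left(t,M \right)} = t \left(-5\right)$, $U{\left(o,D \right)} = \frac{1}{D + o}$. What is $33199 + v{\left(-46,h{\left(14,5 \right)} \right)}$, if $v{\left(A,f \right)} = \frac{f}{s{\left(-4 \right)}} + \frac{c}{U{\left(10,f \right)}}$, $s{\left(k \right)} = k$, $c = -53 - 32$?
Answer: $\frac{76633}{2} \approx 38317.0$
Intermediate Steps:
$c = -85$ ($c = -53 - 32 = -85$)
$h{\left(t,M \right)} = - 5 t$
$v{\left(A,f \right)} = -850 - \frac{341 f}{4}$ ($v{\left(A,f \right)} = \frac{f}{-4} - \frac{85}{\frac{1}{f + 10}} = f \left(- \frac{1}{4}\right) - \frac{85}{\frac{1}{10 + f}} = - \frac{f}{4} - 85 \left(10 + f\right) = - \frac{f}{4} - \left(850 + 85 f\right) = -850 - \frac{341 f}{4}$)
$33199 + v{\left(-46,h{\left(14,5 \right)} \right)} = 33199 - \left(850 + \frac{341 \left(\left(-5\right) 14\right)}{4}\right) = 33199 - - \frac{10235}{2} = 33199 + \left(-850 + \frac{11935}{2}\right) = 33199 + \frac{10235}{2} = \frac{76633}{2}$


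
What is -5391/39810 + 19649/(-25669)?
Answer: -43838489/48661090 ≈ -0.90089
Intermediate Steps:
-5391/39810 + 19649/(-25669) = -5391*1/39810 + 19649*(-1/25669) = -1797/13270 - 2807/3667 = -43838489/48661090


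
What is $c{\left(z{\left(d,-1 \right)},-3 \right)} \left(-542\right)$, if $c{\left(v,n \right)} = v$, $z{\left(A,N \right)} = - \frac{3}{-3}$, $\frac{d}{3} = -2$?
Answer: $-542$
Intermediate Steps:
$d = -6$ ($d = 3 \left(-2\right) = -6$)
$z{\left(A,N \right)} = 1$ ($z{\left(A,N \right)} = \left(-3\right) \left(- \frac{1}{3}\right) = 1$)
$c{\left(z{\left(d,-1 \right)},-3 \right)} \left(-542\right) = 1 \left(-542\right) = -542$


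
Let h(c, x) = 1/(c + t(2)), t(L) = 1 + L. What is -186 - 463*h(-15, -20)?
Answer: -1769/12 ≈ -147.42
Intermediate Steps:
h(c, x) = 1/(3 + c) (h(c, x) = 1/(c + (1 + 2)) = 1/(c + 3) = 1/(3 + c))
-186 - 463*h(-15, -20) = -186 - 463/(3 - 15) = -186 - 463/(-12) = -186 - 463*(-1/12) = -186 + 463/12 = -1769/12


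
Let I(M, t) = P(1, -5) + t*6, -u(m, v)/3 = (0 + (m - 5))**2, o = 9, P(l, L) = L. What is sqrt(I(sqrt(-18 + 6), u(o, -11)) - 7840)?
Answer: I*sqrt(8133) ≈ 90.183*I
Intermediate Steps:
u(m, v) = -3*(-5 + m)**2 (u(m, v) = -3*(0 + (m - 5))**2 = -3*(0 + (-5 + m))**2 = -3*(-5 + m)**2)
I(M, t) = -5 + 6*t (I(M, t) = -5 + t*6 = -5 + 6*t)
sqrt(I(sqrt(-18 + 6), u(o, -11)) - 7840) = sqrt((-5 + 6*(-3*(-5 + 9)**2)) - 7840) = sqrt((-5 + 6*(-3*4**2)) - 7840) = sqrt((-5 + 6*(-3*16)) - 7840) = sqrt((-5 + 6*(-48)) - 7840) = sqrt((-5 - 288) - 7840) = sqrt(-293 - 7840) = sqrt(-8133) = I*sqrt(8133)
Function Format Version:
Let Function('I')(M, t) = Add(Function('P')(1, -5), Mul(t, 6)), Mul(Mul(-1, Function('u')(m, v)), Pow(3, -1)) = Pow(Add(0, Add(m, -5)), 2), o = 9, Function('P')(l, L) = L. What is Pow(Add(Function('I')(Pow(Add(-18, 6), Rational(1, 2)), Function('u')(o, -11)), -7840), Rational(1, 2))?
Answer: Mul(I, Pow(8133, Rational(1, 2))) ≈ Mul(90.183, I)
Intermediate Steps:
Function('u')(m, v) = Mul(-3, Pow(Add(-5, m), 2)) (Function('u')(m, v) = Mul(-3, Pow(Add(0, Add(m, -5)), 2)) = Mul(-3, Pow(Add(0, Add(-5, m)), 2)) = Mul(-3, Pow(Add(-5, m), 2)))
Function('I')(M, t) = Add(-5, Mul(6, t)) (Function('I')(M, t) = Add(-5, Mul(t, 6)) = Add(-5, Mul(6, t)))
Pow(Add(Function('I')(Pow(Add(-18, 6), Rational(1, 2)), Function('u')(o, -11)), -7840), Rational(1, 2)) = Pow(Add(Add(-5, Mul(6, Mul(-3, Pow(Add(-5, 9), 2)))), -7840), Rational(1, 2)) = Pow(Add(Add(-5, Mul(6, Mul(-3, Pow(4, 2)))), -7840), Rational(1, 2)) = Pow(Add(Add(-5, Mul(6, Mul(-3, 16))), -7840), Rational(1, 2)) = Pow(Add(Add(-5, Mul(6, -48)), -7840), Rational(1, 2)) = Pow(Add(Add(-5, -288), -7840), Rational(1, 2)) = Pow(Add(-293, -7840), Rational(1, 2)) = Pow(-8133, Rational(1, 2)) = Mul(I, Pow(8133, Rational(1, 2)))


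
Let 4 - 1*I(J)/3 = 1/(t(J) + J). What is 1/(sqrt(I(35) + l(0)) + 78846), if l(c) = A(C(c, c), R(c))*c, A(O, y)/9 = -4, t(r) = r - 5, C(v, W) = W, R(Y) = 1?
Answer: 1708330/134694986921 - sqrt(50505)/404084960763 ≈ 1.2682e-5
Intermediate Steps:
t(r) = -5 + r
A(O, y) = -36 (A(O, y) = 9*(-4) = -36)
I(J) = 12 - 3/(-5 + 2*J) (I(J) = 12 - 3/((-5 + J) + J) = 12 - 3/(-5 + 2*J))
l(c) = -36*c
1/(sqrt(I(35) + l(0)) + 78846) = 1/(sqrt(3*(-21 + 8*35)/(-5 + 2*35) - 36*0) + 78846) = 1/(sqrt(3*(-21 + 280)/(-5 + 70) + 0) + 78846) = 1/(sqrt(3*259/65 + 0) + 78846) = 1/(sqrt(3*(1/65)*259 + 0) + 78846) = 1/(sqrt(777/65 + 0) + 78846) = 1/(sqrt(777/65) + 78846) = 1/(sqrt(50505)/65 + 78846) = 1/(78846 + sqrt(50505)/65)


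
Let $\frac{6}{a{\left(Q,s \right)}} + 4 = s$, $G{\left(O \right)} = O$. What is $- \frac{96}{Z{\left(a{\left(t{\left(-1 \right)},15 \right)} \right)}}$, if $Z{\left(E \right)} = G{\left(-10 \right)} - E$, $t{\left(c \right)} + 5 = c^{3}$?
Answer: $\frac{264}{29} \approx 9.1035$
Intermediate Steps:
$t{\left(c \right)} = -5 + c^{3}$
$a{\left(Q,s \right)} = \frac{6}{-4 + s}$
$Z{\left(E \right)} = -10 - E$
$- \frac{96}{Z{\left(a{\left(t{\left(-1 \right)},15 \right)} \right)}} = - \frac{96}{-10 - \frac{6}{-4 + 15}} = - \frac{96}{-10 - \frac{6}{11}} = - \frac{96}{- \frac{116}{11}} = \left(-96\right) \left(- \frac{11}{116}\right) = \frac{264}{29}$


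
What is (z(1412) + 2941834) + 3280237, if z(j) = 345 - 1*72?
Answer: 6222344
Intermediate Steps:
z(j) = 273 (z(j) = 345 - 72 = 273)
(z(1412) + 2941834) + 3280237 = (273 + 2941834) + 3280237 = 2942107 + 3280237 = 6222344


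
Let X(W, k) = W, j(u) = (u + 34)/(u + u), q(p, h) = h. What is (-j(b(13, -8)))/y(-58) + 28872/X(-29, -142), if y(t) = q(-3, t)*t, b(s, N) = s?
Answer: -87077999/87464 ≈ -995.59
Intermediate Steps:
y(t) = t² (y(t) = t*t = t²)
j(u) = (34 + u)/(2*u) (j(u) = (34 + u)/((2*u)) = (34 + u)*(1/(2*u)) = (34 + u)/(2*u))
(-j(b(13, -8)))/y(-58) + 28872/X(-29, -142) = (-(34 + 13)/(2*13))/((-58)²) + 28872/(-29) = -47/(2*13)/3364 + 28872*(-1/29) = -1*47/26*(1/3364) - 28872/29 = -47/26*1/3364 - 28872/29 = -47/87464 - 28872/29 = -87077999/87464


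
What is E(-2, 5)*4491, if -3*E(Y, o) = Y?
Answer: 2994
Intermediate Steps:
E(Y, o) = -Y/3
E(-2, 5)*4491 = -⅓*(-2)*4491 = (⅔)*4491 = 2994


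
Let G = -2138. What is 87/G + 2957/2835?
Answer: 6075421/6061230 ≈ 1.0023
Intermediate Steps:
87/G + 2957/2835 = 87/(-2138) + 2957/2835 = 87*(-1/2138) + 2957*(1/2835) = -87/2138 + 2957/2835 = 6075421/6061230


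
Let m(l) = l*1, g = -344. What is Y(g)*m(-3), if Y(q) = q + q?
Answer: 2064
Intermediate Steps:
m(l) = l
Y(q) = 2*q
Y(g)*m(-3) = (2*(-344))*(-3) = -688*(-3) = 2064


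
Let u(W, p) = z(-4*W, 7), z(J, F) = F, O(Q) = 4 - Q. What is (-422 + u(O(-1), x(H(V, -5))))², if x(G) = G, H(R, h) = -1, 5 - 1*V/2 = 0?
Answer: 172225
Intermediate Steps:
V = 10 (V = 10 - 2*0 = 10 + 0 = 10)
u(W, p) = 7
(-422 + u(O(-1), x(H(V, -5))))² = (-422 + 7)² = (-415)² = 172225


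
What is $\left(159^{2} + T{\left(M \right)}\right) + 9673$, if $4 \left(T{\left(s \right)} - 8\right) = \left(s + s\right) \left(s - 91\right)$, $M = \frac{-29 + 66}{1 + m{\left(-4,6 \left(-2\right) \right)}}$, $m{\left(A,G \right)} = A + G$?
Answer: $\frac{7892387}{225} \approx 35077.0$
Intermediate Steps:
$M = - \frac{37}{15}$ ($M = \frac{-29 + 66}{1 + \left(-4 + 6 \left(-2\right)\right)} = \frac{37}{1 - 16} = \frac{37}{-15} = 37 \left(- \frac{1}{15}\right) = - \frac{37}{15} \approx -2.4667$)
$T{\left(s \right)} = 8 + \frac{s \left(-91 + s\right)}{2}$ ($T{\left(s \right)} = 8 + \frac{\left(s + s\right) \left(s - 91\right)}{4} = 8 + \frac{2 s \left(-91 + s\right)}{4} = 8 + \frac{s \left(-91 + s\right)}{2}$)
$\left(159^{2} + T{\left(M \right)}\right) + 9673 = \left(159^{2} + \left(8 + \frac{\left(- \frac{37}{15}\right)^{2}}{2} - - \frac{3367}{30}\right)\right) + 9673 = \left(25281 + \left(8 + \frac{1}{2} \cdot \frac{1369}{225} + \frac{3367}{30}\right)\right) + 9673 = \left(25281 + \left(8 + \frac{1369}{450} + \frac{3367}{30}\right)\right) + 9673 = \left(25281 + \frac{27737}{225}\right) + 9673 = \frac{5715962}{225} + 9673 = \frac{7892387}{225}$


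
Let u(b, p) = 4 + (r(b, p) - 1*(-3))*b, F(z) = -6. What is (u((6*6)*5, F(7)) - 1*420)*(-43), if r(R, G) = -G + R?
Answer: -1444972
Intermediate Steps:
r(R, G) = R - G
u(b, p) = 4 + b*(3 + b - p) (u(b, p) = 4 + ((b - p) - 1*(-3))*b = 4 + ((b - p) + 3)*b = 4 + (3 + b - p)*b = 4 + b*(3 + b - p))
(u((6*6)*5, F(7)) - 1*420)*(-43) = ((4 + 3*((6*6)*5) + ((6*6)*5)*((6*6)*5 - 1*(-6))) - 1*420)*(-43) = ((4 + 3*(36*5) + (36*5)*(36*5 + 6)) - 420)*(-43) = ((4 + 3*180 + 180*(180 + 6)) - 420)*(-43) = ((4 + 540 + 180*186) - 420)*(-43) = ((4 + 540 + 33480) - 420)*(-43) = (34024 - 420)*(-43) = 33604*(-43) = -1444972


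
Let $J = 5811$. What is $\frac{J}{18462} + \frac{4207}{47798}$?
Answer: $\frac{29618651}{73537223} \approx 0.40277$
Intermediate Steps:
$\frac{J}{18462} + \frac{4207}{47798} = \frac{5811}{18462} + \frac{4207}{47798} = 5811 \cdot \frac{1}{18462} + 4207 \cdot \frac{1}{47798} = \frac{1937}{6154} + \frac{4207}{47798} = \frac{29618651}{73537223}$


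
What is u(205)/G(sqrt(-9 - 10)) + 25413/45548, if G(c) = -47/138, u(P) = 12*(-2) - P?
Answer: 1440602307/2140756 ≈ 672.94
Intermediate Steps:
u(P) = -24 - P
G(c) = -47/138 (G(c) = -47*1/138 = -47/138)
u(205)/G(sqrt(-9 - 10)) + 25413/45548 = (-24 - 1*205)/(-47/138) + 25413/45548 = (-24 - 205)*(-138/47) + 25413*(1/45548) = -229*(-138/47) + 25413/45548 = 31602/47 + 25413/45548 = 1440602307/2140756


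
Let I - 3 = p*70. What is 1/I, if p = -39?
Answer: -1/2727 ≈ -0.00036670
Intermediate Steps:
I = -2727 (I = 3 - 39*70 = 3 - 2730 = -2727)
1/I = 1/(-2727) = -1/2727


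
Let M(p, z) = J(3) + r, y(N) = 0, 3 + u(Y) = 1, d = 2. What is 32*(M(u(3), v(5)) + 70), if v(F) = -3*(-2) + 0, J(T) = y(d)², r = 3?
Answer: 2336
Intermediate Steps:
u(Y) = -2 (u(Y) = -3 + 1 = -2)
J(T) = 0 (J(T) = 0² = 0)
v(F) = 6 (v(F) = 6 + 0 = 6)
M(p, z) = 3 (M(p, z) = 0 + 3 = 3)
32*(M(u(3), v(5)) + 70) = 32*(3 + 70) = 32*73 = 2336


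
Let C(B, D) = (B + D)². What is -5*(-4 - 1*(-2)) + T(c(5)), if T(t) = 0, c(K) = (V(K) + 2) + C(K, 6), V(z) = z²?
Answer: 10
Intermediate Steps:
c(K) = 2 + K² + (6 + K)² (c(K) = (K² + 2) + (K + 6)² = (2 + K²) + (6 + K)² = 2 + K² + (6 + K)²)
-5*(-4 - 1*(-2)) + T(c(5)) = -5*(-4 - 1*(-2)) + 0 = -5*(-4 + 2) + 0 = -5*(-2) + 0 = 10 + 0 = 10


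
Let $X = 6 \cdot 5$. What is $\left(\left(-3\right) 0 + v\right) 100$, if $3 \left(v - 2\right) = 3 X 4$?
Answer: $12200$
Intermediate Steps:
$X = 30$
$v = 122$ ($v = 2 + \frac{3 \cdot 30 \cdot 4}{3} = 2 + \frac{90 \cdot 4}{3} = 2 + \frac{1}{3} \cdot 360 = 2 + 120 = 122$)
$\left(\left(-3\right) 0 + v\right) 100 = \left(\left(-3\right) 0 + 122\right) 100 = \left(0 + 122\right) 100 = 122 \cdot 100 = 12200$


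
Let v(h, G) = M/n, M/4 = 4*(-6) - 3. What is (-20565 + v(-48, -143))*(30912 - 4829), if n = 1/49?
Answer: -674428131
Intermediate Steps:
n = 1/49 ≈ 0.020408
M = -108 (M = 4*(4*(-6) - 3) = 4*(-24 - 3) = 4*(-27) = -108)
v(h, G) = -5292 (v(h, G) = -108/1/49 = -108*49 = -5292)
(-20565 + v(-48, -143))*(30912 - 4829) = (-20565 - 5292)*(30912 - 4829) = -25857*26083 = -674428131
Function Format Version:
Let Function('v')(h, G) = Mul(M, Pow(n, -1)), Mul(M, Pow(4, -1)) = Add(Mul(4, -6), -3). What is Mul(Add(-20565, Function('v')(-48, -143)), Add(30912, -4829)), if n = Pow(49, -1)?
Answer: -674428131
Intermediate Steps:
n = Rational(1, 49) ≈ 0.020408
M = -108 (M = Mul(4, Add(Mul(4, -6), -3)) = Mul(4, Add(-24, -3)) = Mul(4, -27) = -108)
Function('v')(h, G) = -5292 (Function('v')(h, G) = Mul(-108, Pow(Rational(1, 49), -1)) = Mul(-108, 49) = -5292)
Mul(Add(-20565, Function('v')(-48, -143)), Add(30912, -4829)) = Mul(Add(-20565, -5292), Add(30912, -4829)) = Mul(-25857, 26083) = -674428131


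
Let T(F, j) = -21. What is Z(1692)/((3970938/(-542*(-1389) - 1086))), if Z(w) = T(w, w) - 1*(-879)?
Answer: 107500536/661823 ≈ 162.43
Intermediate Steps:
Z(w) = 858 (Z(w) = -21 - 1*(-879) = -21 + 879 = 858)
Z(1692)/((3970938/(-542*(-1389) - 1086))) = 858/((3970938/(-542*(-1389) - 1086))) = 858/((3970938/(752838 - 1086))) = 858/((3970938/751752)) = 858/((3970938*(1/751752))) = 858/(661823/125292) = 858*(125292/661823) = 107500536/661823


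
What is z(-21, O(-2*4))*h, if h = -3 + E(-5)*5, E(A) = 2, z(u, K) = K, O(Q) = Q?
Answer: -56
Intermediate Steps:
h = 7 (h = -3 + 2*5 = -3 + 10 = 7)
z(-21, O(-2*4))*h = -2*4*7 = -8*7 = -56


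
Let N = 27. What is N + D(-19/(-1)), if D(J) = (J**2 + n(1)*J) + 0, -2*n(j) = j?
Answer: 757/2 ≈ 378.50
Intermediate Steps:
n(j) = -j/2
D(J) = J**2 - J/2 (D(J) = (J**2 + (-1/2*1)*J) + 0 = (J**2 - J/2) + 0 = J**2 - J/2)
N + D(-19/(-1)) = 27 + (-19/(-1))*(-1/2 - 19/(-1)) = 27 + (-19*(-1))*(-1/2 - 19*(-1)) = 27 + 19*(-1/2 + 19) = 27 + 19*(37/2) = 27 + 703/2 = 757/2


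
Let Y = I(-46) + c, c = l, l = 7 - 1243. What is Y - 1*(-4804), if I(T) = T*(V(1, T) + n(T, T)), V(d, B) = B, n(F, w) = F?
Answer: 7800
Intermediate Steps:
l = -1236
c = -1236
I(T) = 2*T² (I(T) = T*(T + T) = T*(2*T) = 2*T²)
Y = 2996 (Y = 2*(-46)² - 1236 = 2*2116 - 1236 = 4232 - 1236 = 2996)
Y - 1*(-4804) = 2996 - 1*(-4804) = 2996 + 4804 = 7800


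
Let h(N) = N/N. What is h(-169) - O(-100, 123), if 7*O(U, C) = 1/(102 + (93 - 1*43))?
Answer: 1063/1064 ≈ 0.99906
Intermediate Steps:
O(U, C) = 1/1064 (O(U, C) = 1/(7*(102 + (93 - 1*43))) = 1/(7*(102 + (93 - 43))) = 1/(7*(102 + 50)) = (⅐)/152 = (⅐)*(1/152) = 1/1064)
h(N) = 1
h(-169) - O(-100, 123) = 1 - 1*1/1064 = 1 - 1/1064 = 1063/1064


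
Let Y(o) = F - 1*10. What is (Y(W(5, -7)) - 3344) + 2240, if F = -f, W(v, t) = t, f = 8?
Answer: -1122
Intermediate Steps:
F = -8 (F = -1*8 = -8)
Y(o) = -18 (Y(o) = -8 - 1*10 = -8 - 10 = -18)
(Y(W(5, -7)) - 3344) + 2240 = (-18 - 3344) + 2240 = -3362 + 2240 = -1122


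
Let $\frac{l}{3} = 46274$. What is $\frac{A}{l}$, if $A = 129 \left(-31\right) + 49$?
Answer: $- \frac{1975}{69411} \approx -0.028454$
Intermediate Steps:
$l = 138822$ ($l = 3 \cdot 46274 = 138822$)
$A = -3950$ ($A = -3999 + 49 = -3950$)
$\frac{A}{l} = - \frac{3950}{138822} = \left(-3950\right) \frac{1}{138822} = - \frac{1975}{69411}$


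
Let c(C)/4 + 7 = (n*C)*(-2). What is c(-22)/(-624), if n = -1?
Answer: 17/52 ≈ 0.32692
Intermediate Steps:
c(C) = -28 + 8*C (c(C) = -28 + 4*(-C*(-2)) = -28 + 4*(2*C) = -28 + 8*C)
c(-22)/(-624) = (-28 + 8*(-22))/(-624) = (-28 - 176)*(-1/624) = -204*(-1/624) = 17/52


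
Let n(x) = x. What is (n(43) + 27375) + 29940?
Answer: 57358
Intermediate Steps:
(n(43) + 27375) + 29940 = (43 + 27375) + 29940 = 27418 + 29940 = 57358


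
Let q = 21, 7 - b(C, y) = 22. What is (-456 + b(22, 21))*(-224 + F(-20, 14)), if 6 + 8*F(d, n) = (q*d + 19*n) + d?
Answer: 232203/2 ≈ 1.1610e+5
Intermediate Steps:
b(C, y) = -15 (b(C, y) = 7 - 1*22 = 7 - 22 = -15)
F(d, n) = -3/4 + 11*d/4 + 19*n/8 (F(d, n) = -3/4 + ((21*d + 19*n) + d)/8 = -3/4 + ((19*n + 21*d) + d)/8 = -3/4 + (19*n + 22*d)/8 = -3/4 + (11*d/4 + 19*n/8) = -3/4 + 11*d/4 + 19*n/8)
(-456 + b(22, 21))*(-224 + F(-20, 14)) = (-456 - 15)*(-224 + (-3/4 + (11/4)*(-20) + (19/8)*14)) = -471*(-224 + (-3/4 - 55 + 133/4)) = -471*(-224 - 45/2) = -471*(-493/2) = 232203/2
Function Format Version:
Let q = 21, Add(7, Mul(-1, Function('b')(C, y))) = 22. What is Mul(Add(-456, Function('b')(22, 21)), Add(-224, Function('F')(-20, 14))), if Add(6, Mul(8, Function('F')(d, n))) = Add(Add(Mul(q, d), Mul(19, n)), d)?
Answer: Rational(232203, 2) ≈ 1.1610e+5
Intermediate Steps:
Function('b')(C, y) = -15 (Function('b')(C, y) = Add(7, Mul(-1, 22)) = Add(7, -22) = -15)
Function('F')(d, n) = Add(Rational(-3, 4), Mul(Rational(11, 4), d), Mul(Rational(19, 8), n)) (Function('F')(d, n) = Add(Rational(-3, 4), Mul(Rational(1, 8), Add(Add(Mul(21, d), Mul(19, n)), d))) = Add(Rational(-3, 4), Mul(Rational(1, 8), Add(Add(Mul(19, n), Mul(21, d)), d))) = Add(Rational(-3, 4), Mul(Rational(1, 8), Add(Mul(19, n), Mul(22, d)))) = Add(Rational(-3, 4), Add(Mul(Rational(11, 4), d), Mul(Rational(19, 8), n))) = Add(Rational(-3, 4), Mul(Rational(11, 4), d), Mul(Rational(19, 8), n)))
Mul(Add(-456, Function('b')(22, 21)), Add(-224, Function('F')(-20, 14))) = Mul(Add(-456, -15), Add(-224, Add(Rational(-3, 4), Mul(Rational(11, 4), -20), Mul(Rational(19, 8), 14)))) = Mul(-471, Add(-224, Add(Rational(-3, 4), -55, Rational(133, 4)))) = Mul(-471, Add(-224, Rational(-45, 2))) = Mul(-471, Rational(-493, 2)) = Rational(232203, 2)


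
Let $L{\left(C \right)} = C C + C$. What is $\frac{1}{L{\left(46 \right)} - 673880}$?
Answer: $- \frac{1}{671718} \approx -1.4887 \cdot 10^{-6}$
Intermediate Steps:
$L{\left(C \right)} = C + C^{2}$ ($L{\left(C \right)} = C^{2} + C = C + C^{2}$)
$\frac{1}{L{\left(46 \right)} - 673880} = \frac{1}{46 \left(1 + 46\right) - 673880} = \frac{1}{46 \cdot 47 - 673880} = \frac{1}{2162 - 673880} = \frac{1}{-671718} = - \frac{1}{671718}$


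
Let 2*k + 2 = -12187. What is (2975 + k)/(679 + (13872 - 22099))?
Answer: 367/888 ≈ 0.41329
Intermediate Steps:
k = -12189/2 (k = -1 + (½)*(-12187) = -1 - 12187/2 = -12189/2 ≈ -6094.5)
(2975 + k)/(679 + (13872 - 22099)) = (2975 - 12189/2)/(679 + (13872 - 22099)) = -6239/(2*(679 - 8227)) = -6239/2/(-7548) = -6239/2*(-1/7548) = 367/888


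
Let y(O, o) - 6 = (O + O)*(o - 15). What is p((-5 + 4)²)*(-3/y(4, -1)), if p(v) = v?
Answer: 3/122 ≈ 0.024590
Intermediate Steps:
y(O, o) = 6 + 2*O*(-15 + o) (y(O, o) = 6 + (O + O)*(o - 15) = 6 + (2*O)*(-15 + o) = 6 + 2*O*(-15 + o))
p((-5 + 4)²)*(-3/y(4, -1)) = (-5 + 4)²*(-3/(6 - 30*4 + 2*4*(-1))) = (-1)²*(-3/(6 - 120 - 8)) = 1*(-3/(-122)) = 1*(-3*(-1/122)) = 1*(3/122) = 3/122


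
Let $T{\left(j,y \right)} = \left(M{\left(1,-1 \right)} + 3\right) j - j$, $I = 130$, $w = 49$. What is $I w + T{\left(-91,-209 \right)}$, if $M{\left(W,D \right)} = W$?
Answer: $6097$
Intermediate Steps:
$T{\left(j,y \right)} = 3 j$ ($T{\left(j,y \right)} = \left(1 + 3\right) j - j = 4 j - j = 3 j$)
$I w + T{\left(-91,-209 \right)} = 130 \cdot 49 + 3 \left(-91\right) = 6370 - 273 = 6097$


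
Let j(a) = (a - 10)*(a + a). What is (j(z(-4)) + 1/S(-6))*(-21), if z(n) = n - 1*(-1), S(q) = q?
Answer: -3269/2 ≈ -1634.5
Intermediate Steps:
z(n) = 1 + n (z(n) = n + 1 = 1 + n)
j(a) = 2*a*(-10 + a) (j(a) = (-10 + a)*(2*a) = 2*a*(-10 + a))
(j(z(-4)) + 1/S(-6))*(-21) = (2*(1 - 4)*(-10 + (1 - 4)) + 1/(-6))*(-21) = (2*(-3)*(-10 - 3) - ⅙)*(-21) = (2*(-3)*(-13) - ⅙)*(-21) = (78 - ⅙)*(-21) = (467/6)*(-21) = -3269/2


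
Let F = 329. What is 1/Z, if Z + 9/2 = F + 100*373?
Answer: 2/75249 ≈ 2.6578e-5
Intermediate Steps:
Z = 75249/2 (Z = -9/2 + (329 + 100*373) = -9/2 + (329 + 37300) = -9/2 + 37629 = 75249/2 ≈ 37625.)
1/Z = 1/(75249/2) = 2/75249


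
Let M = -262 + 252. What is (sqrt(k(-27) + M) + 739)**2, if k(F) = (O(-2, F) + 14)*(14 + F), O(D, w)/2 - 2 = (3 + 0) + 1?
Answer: 545773 + 2956*I*sqrt(87) ≈ 5.4577e+5 + 27572.0*I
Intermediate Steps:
M = -10
O(D, w) = 12 (O(D, w) = 4 + 2*((3 + 0) + 1) = 4 + 2*(3 + 1) = 4 + 2*4 = 4 + 8 = 12)
k(F) = 364 + 26*F (k(F) = (12 + 14)*(14 + F) = 26*(14 + F) = 364 + 26*F)
(sqrt(k(-27) + M) + 739)**2 = (sqrt((364 + 26*(-27)) - 10) + 739)**2 = (sqrt((364 - 702) - 10) + 739)**2 = (sqrt(-338 - 10) + 739)**2 = (sqrt(-348) + 739)**2 = (2*I*sqrt(87) + 739)**2 = (739 + 2*I*sqrt(87))**2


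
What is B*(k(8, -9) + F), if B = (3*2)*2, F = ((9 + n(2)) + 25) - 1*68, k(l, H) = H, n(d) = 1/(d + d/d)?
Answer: -512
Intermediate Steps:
n(d) = 1/(1 + d) (n(d) = 1/(d + 1) = 1/(1 + d))
F = -101/3 (F = ((9 + 1/(1 + 2)) + 25) - 1*68 = ((9 + 1/3) + 25) - 68 = (28/3 + 25) - 68 = 103/3 - 68 = -101/3 ≈ -33.667)
B = 12 (B = 6*2 = 12)
B*(k(8, -9) + F) = 12*(-9 - 101/3) = 12*(-128/3) = -512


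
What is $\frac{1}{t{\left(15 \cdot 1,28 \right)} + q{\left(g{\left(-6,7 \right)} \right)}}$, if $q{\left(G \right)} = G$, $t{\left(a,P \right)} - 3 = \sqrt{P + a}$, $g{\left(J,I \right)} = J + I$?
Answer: $- \frac{4}{27} + \frac{\sqrt{43}}{27} \approx 0.09472$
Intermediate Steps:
$g{\left(J,I \right)} = I + J$
$t{\left(a,P \right)} = 3 + \sqrt{P + a}$
$\frac{1}{t{\left(15 \cdot 1,28 \right)} + q{\left(g{\left(-6,7 \right)} \right)}} = \frac{1}{\left(3 + \sqrt{28 + 15 \cdot 1}\right) + \left(7 - 6\right)} = \frac{1}{\left(3 + \sqrt{28 + 15}\right) + 1} = \frac{1}{\left(3 + \sqrt{43}\right) + 1} = \frac{1}{4 + \sqrt{43}}$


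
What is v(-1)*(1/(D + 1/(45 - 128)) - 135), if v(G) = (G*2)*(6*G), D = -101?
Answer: -3395769/2096 ≈ -1620.1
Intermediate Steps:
v(G) = 12*G² (v(G) = (2*G)*(6*G) = 12*G²)
v(-1)*(1/(D + 1/(45 - 128)) - 135) = (12*(-1)²)*(1/(-101 + 1/(45 - 128)) - 135) = (12*1)*(1/(-101 + 1/(-83)) - 135) = 12*(1/(-101 - 1/83) - 135) = 12*(1/(-8384/83) - 135) = 12*(-83/8384 - 135) = 12*(-1131923/8384) = -3395769/2096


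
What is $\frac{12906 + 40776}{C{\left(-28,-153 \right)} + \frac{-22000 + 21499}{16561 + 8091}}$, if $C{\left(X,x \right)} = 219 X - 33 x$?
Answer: $- \frac{441122888}{8899539} \approx -49.567$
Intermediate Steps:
$C{\left(X,x \right)} = - 33 x + 219 X$
$\frac{12906 + 40776}{C{\left(-28,-153 \right)} + \frac{-22000 + 21499}{16561 + 8091}} = \frac{12906 + 40776}{\left(\left(-33\right) \left(-153\right) + 219 \left(-28\right)\right) + \frac{-22000 + 21499}{16561 + 8091}} = \frac{53682}{\left(5049 - 6132\right) - \frac{501}{24652}} = \frac{53682}{-1083 - \frac{501}{24652}} = \frac{53682}{- \frac{26698617}{24652}} = 53682 \left(- \frac{24652}{26698617}\right) = - \frac{441122888}{8899539}$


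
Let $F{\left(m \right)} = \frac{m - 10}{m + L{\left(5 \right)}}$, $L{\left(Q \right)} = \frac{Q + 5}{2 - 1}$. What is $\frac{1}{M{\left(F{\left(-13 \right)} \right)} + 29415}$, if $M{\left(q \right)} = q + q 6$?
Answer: $\frac{3}{88406} \approx 3.3934 \cdot 10^{-5}$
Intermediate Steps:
$L{\left(Q \right)} = 5 + Q$ ($L{\left(Q \right)} = \frac{5 + Q}{1} = \left(5 + Q\right) 1 = 5 + Q$)
$F{\left(m \right)} = \frac{-10 + m}{10 + m}$ ($F{\left(m \right)} = \frac{m - 10}{m + \left(5 + 5\right)} = \frac{-10 + m}{m + 10} = \frac{-10 + m}{10 + m}$)
$M{\left(q \right)} = 7 q$ ($M{\left(q \right)} = q + 6 q = 7 q$)
$\frac{1}{M{\left(F{\left(-13 \right)} \right)} + 29415} = \frac{1}{7 \frac{-10 - 13}{10 - 13} + 29415} = \frac{1}{7 \frac{1}{-3} \left(-23\right) + 29415} = \frac{1}{7 \left(\left(- \frac{1}{3}\right) \left(-23\right)\right) + 29415} = \frac{1}{7 \cdot \frac{23}{3} + 29415} = \frac{1}{\frac{161}{3} + 29415} = \frac{1}{\frac{88406}{3}} = \frac{3}{88406}$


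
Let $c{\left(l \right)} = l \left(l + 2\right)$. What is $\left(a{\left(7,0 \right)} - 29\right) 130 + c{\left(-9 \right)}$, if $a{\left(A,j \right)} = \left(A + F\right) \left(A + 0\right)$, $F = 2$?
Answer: $4483$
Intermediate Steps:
$c{\left(l \right)} = l \left(2 + l\right)$
$a{\left(A,j \right)} = A \left(2 + A\right)$ ($a{\left(A,j \right)} = \left(A + 2\right) \left(A + 0\right) = \left(2 + A\right) A = A \left(2 + A\right)$)
$\left(a{\left(7,0 \right)} - 29\right) 130 + c{\left(-9 \right)} = \left(7 \left(2 + 7\right) - 29\right) 130 - 9 \left(2 - 9\right) = \left(7 \cdot 9 - 29\right) 130 - -63 = \left(63 - 29\right) 130 + 63 = 34 \cdot 130 + 63 = 4420 + 63 = 4483$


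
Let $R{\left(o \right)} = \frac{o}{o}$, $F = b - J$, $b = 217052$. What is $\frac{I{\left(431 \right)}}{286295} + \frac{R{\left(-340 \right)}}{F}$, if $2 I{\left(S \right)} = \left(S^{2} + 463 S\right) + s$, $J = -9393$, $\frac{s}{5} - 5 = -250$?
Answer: $\frac{17395121239}{25932028510} \approx 0.6708$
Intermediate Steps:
$s = -1225$ ($s = 25 + 5 \left(-250\right) = 25 - 1250 = -1225$)
$I{\left(S \right)} = - \frac{1225}{2} + \frac{S^{2}}{2} + \frac{463 S}{2}$ ($I{\left(S \right)} = \frac{\left(S^{2} + 463 S\right) - 1225}{2} = \frac{-1225 + S^{2} + 463 S}{2} = - \frac{1225}{2} + \frac{S^{2}}{2} + \frac{463 S}{2}$)
$F = 226445$ ($F = 217052 - -9393 = 217052 + 9393 = 226445$)
$R{\left(o \right)} = 1$
$\frac{I{\left(431 \right)}}{286295} + \frac{R{\left(-340 \right)}}{F} = \frac{- \frac{1225}{2} + \frac{431^{2}}{2} + \frac{463}{2} \cdot 431}{286295} + 1 \cdot \frac{1}{226445} = \left(- \frac{1225}{2} + \frac{1}{2} \cdot 185761 + \frac{199553}{2}\right) \frac{1}{286295} + 1 \cdot \frac{1}{226445} = \left(- \frac{1225}{2} + \frac{185761}{2} + \frac{199553}{2}\right) \frac{1}{286295} + \frac{1}{226445} = \frac{384089}{2} \cdot \frac{1}{286295} + \frac{1}{226445} = \frac{384089}{572590} + \frac{1}{226445} = \frac{17395121239}{25932028510}$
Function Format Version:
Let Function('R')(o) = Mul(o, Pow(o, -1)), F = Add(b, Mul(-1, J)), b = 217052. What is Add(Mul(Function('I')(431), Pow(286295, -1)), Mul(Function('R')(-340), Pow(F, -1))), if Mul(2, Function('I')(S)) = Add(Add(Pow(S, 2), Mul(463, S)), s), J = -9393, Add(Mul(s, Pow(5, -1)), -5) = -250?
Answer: Rational(17395121239, 25932028510) ≈ 0.67080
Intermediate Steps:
s = -1225 (s = Add(25, Mul(5, -250)) = Add(25, -1250) = -1225)
Function('I')(S) = Add(Rational(-1225, 2), Mul(Rational(1, 2), Pow(S, 2)), Mul(Rational(463, 2), S)) (Function('I')(S) = Mul(Rational(1, 2), Add(Add(Pow(S, 2), Mul(463, S)), -1225)) = Mul(Rational(1, 2), Add(-1225, Pow(S, 2), Mul(463, S))) = Add(Rational(-1225, 2), Mul(Rational(1, 2), Pow(S, 2)), Mul(Rational(463, 2), S)))
F = 226445 (F = Add(217052, Mul(-1, -9393)) = Add(217052, 9393) = 226445)
Function('R')(o) = 1
Add(Mul(Function('I')(431), Pow(286295, -1)), Mul(Function('R')(-340), Pow(F, -1))) = Add(Mul(Add(Rational(-1225, 2), Mul(Rational(1, 2), Pow(431, 2)), Mul(Rational(463, 2), 431)), Pow(286295, -1)), Mul(1, Pow(226445, -1))) = Add(Mul(Add(Rational(-1225, 2), Mul(Rational(1, 2), 185761), Rational(199553, 2)), Rational(1, 286295)), Mul(1, Rational(1, 226445))) = Add(Mul(Add(Rational(-1225, 2), Rational(185761, 2), Rational(199553, 2)), Rational(1, 286295)), Rational(1, 226445)) = Add(Mul(Rational(384089, 2), Rational(1, 286295)), Rational(1, 226445)) = Add(Rational(384089, 572590), Rational(1, 226445)) = Rational(17395121239, 25932028510)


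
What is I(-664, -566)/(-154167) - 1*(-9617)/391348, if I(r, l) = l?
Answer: 1704127007/60332947116 ≈ 0.028245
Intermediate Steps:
I(-664, -566)/(-154167) - 1*(-9617)/391348 = -566/(-154167) - 1*(-9617)/391348 = -566*(-1/154167) + 9617*(1/391348) = 566/154167 + 9617/391348 = 1704127007/60332947116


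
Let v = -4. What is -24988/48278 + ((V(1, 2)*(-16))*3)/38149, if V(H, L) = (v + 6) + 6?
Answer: -485902982/920878711 ≈ -0.52765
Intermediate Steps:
V(H, L) = 8 (V(H, L) = (-4 + 6) + 6 = 2 + 6 = 8)
-24988/48278 + ((V(1, 2)*(-16))*3)/38149 = -24988/48278 + ((8*(-16))*3)/38149 = -24988*1/48278 - 128*3*(1/38149) = -12494/24139 - 384*1/38149 = -12494/24139 - 384/38149 = -485902982/920878711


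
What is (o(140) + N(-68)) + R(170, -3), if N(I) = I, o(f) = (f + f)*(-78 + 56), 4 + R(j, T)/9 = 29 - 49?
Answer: -6444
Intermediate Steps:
R(j, T) = -216 (R(j, T) = -36 + 9*(29 - 49) = -36 + 9*(-20) = -36 - 180 = -216)
o(f) = -44*f (o(f) = (2*f)*(-22) = -44*f)
(o(140) + N(-68)) + R(170, -3) = (-44*140 - 68) - 216 = (-6160 - 68) - 216 = -6228 - 216 = -6444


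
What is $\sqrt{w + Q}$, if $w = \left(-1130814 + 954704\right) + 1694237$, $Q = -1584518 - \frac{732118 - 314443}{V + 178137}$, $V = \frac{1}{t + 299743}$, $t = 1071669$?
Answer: $\frac{i \sqrt{158499792367190170045537891}}{48859843889} \approx 257.67 i$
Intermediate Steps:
$V = \frac{1}{1371412}$ ($V = \frac{1}{1071669 + 299743} = \frac{1}{1371412} \approx 7.2918 \cdot 10^{-7}$)
$Q = - \frac{77419416680211922}{48859843889}$ ($Q = -1584518 - \frac{732118 - 314443}{\frac{1}{1371412} + 178137} = -1584518 - \frac{417675}{\frac{244299219445}{1371412}} = -1584518 - 417675 \cdot \frac{1371412}{244299219445} = -1584518 - \frac{114560901420}{48859843889} = - \frac{77419416680211922}{48859843889} \approx -1.5845 \cdot 10^{6}$)
$w = 1518127$ ($w = -176110 + 1694237 = 1518127$)
$\sqrt{w + Q} = \sqrt{1518127 - \frac{77419416680211922}{48859843889}} = \sqrt{- \frac{3243968456536019}{48859843889}} = \frac{i \sqrt{158499792367190170045537891}}{48859843889}$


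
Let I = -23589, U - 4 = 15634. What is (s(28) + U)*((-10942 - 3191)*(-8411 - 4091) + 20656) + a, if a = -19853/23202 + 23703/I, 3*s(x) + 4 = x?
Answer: 168135876019893409457/60812442 ≈ 2.7648e+12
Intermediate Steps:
U = 15638 (U = 4 + 15634 = 15638)
s(x) = -4/3 + x/3
a = -113141047/60812442 (a = -19853/23202 + 23703/(-23589) = -19853*1/23202 + 23703*(-1/23589) = -19853/23202 - 7901/7863 = -113141047/60812442 ≈ -1.8605)
(s(28) + U)*((-10942 - 3191)*(-8411 - 4091) + 20656) + a = ((-4/3 + (1/3)*28) + 15638)*((-10942 - 3191)*(-8411 - 4091) + 20656) - 113141047/60812442 = ((-4/3 + 28/3) + 15638)*(-14133*(-12502) + 20656) - 113141047/60812442 = (8 + 15638)*(176690766 + 20656) - 113141047/60812442 = 15646*176711422 - 113141047/60812442 = 2764826908612 - 113141047/60812442 = 168135876019893409457/60812442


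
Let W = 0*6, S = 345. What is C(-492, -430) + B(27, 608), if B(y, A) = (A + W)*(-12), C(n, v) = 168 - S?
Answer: -7473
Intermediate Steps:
W = 0
C(n, v) = -177 (C(n, v) = 168 - 1*345 = 168 - 345 = -177)
B(y, A) = -12*A (B(y, A) = (A + 0)*(-12) = A*(-12) = -12*A)
C(-492, -430) + B(27, 608) = -177 - 12*608 = -177 - 7296 = -7473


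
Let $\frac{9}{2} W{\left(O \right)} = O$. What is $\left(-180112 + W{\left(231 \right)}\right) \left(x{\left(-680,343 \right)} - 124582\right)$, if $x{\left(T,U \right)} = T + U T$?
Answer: $\frac{193656327364}{3} \approx 6.4552 \cdot 10^{10}$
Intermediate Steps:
$W{\left(O \right)} = \frac{2 O}{9}$
$x{\left(T,U \right)} = T + T U$
$\left(-180112 + W{\left(231 \right)}\right) \left(x{\left(-680,343 \right)} - 124582\right) = \left(-180112 + \frac{2}{9} \cdot 231\right) \left(- 680 \left(1 + 343\right) - 124582\right) = \left(-180112 + \frac{154}{3}\right) \left(\left(-680\right) 344 - 124582\right) = - \frac{540182 \left(-233920 - 124582\right)}{3} = \left(- \frac{540182}{3}\right) \left(-358502\right) = \frac{193656327364}{3}$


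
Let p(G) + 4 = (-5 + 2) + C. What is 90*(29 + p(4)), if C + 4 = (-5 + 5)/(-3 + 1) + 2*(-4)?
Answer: 900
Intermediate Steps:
C = -12 (C = -4 + ((-5 + 5)/(-3 + 1) + 2*(-4)) = -4 + (0/(-2) - 8) = -4 + (0*(-½) - 8) = -4 + (0 - 8) = -4 - 8 = -12)
p(G) = -19 (p(G) = -4 + ((-5 + 2) - 12) = -4 + (-3 - 12) = -4 - 15 = -19)
90*(29 + p(4)) = 90*(29 - 19) = 90*10 = 900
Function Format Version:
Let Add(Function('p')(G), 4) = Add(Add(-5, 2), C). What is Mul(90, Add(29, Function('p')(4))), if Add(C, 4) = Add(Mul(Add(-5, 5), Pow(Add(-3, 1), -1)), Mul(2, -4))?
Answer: 900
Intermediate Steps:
C = -12 (C = Add(-4, Add(Mul(Add(-5, 5), Pow(Add(-3, 1), -1)), Mul(2, -4))) = Add(-4, Add(Mul(0, Pow(-2, -1)), -8)) = Add(-4, Add(Mul(0, Rational(-1, 2)), -8)) = Add(-4, Add(0, -8)) = Add(-4, -8) = -12)
Function('p')(G) = -19 (Function('p')(G) = Add(-4, Add(Add(-5, 2), -12)) = Add(-4, Add(-3, -12)) = Add(-4, -15) = -19)
Mul(90, Add(29, Function('p')(4))) = Mul(90, Add(29, -19)) = Mul(90, 10) = 900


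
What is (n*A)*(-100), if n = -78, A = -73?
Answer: -569400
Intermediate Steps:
(n*A)*(-100) = -78*(-73)*(-100) = 5694*(-100) = -569400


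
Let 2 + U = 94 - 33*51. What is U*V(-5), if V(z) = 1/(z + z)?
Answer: 1591/10 ≈ 159.10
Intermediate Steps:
V(z) = 1/(2*z)
U = -1591 (U = -2 + (94 - 33*51) = -2 + (94 - 1683) = -2 - 1589 = -1591)
U*V(-5) = -1591/(2*(-5)) = -1591*(-1)/(2*5) = -1591*(-1/10) = 1591/10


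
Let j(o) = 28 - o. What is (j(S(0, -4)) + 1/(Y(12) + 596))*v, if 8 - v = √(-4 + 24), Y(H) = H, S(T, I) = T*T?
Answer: 17025/76 - 17025*√5/304 ≈ 98.786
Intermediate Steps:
S(T, I) = T²
v = 8 - 2*√5 (v = 8 - √(-4 + 24) = 8 - √20 = 8 - 2*√5 ≈ 3.5279)
(j(S(0, -4)) + 1/(Y(12) + 596))*v = ((28 - 1*0²) + 1/(12 + 596))*(8 - 2*√5) = ((28 - 1*0) + 1/608)*(8 - 2*√5) = ((28 + 0) + 1/608)*(8 - 2*√5) = (28 + 1/608)*(8 - 2*√5) = 17025*(8 - 2*√5)/608 = 17025/76 - 17025*√5/304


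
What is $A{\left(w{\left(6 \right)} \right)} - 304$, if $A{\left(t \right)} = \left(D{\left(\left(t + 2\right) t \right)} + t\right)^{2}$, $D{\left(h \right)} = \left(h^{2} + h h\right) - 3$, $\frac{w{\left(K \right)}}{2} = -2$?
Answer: $14337$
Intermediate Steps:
$w{\left(K \right)} = -4$ ($w{\left(K \right)} = 2 \left(-2\right) = -4$)
$D{\left(h \right)} = -3 + 2 h^{2}$ ($D{\left(h \right)} = \left(h^{2} + h^{2}\right) - 3 = 2 h^{2} - 3 = -3 + 2 h^{2}$)
$A{\left(t \right)} = \left(-3 + t + 2 t^{2} \left(2 + t\right)^{2}\right)^{2}$ ($A{\left(t \right)} = \left(\left(-3 + 2 \left(\left(t + 2\right) t\right)^{2}\right) + t\right)^{2} = \left(\left(-3 + 2 \left(\left(2 + t\right) t\right)^{2}\right) + t\right)^{2} = \left(\left(-3 + 2 \left(t \left(2 + t\right)\right)^{2}\right) + t\right)^{2} = \left(\left(-3 + 2 t^{2} \left(2 + t\right)^{2}\right) + t\right)^{2} = \left(-3 + t + 2 t^{2} \left(2 + t\right)^{2}\right)^{2}$)
$A{\left(w{\left(6 \right)} \right)} - 304 = \left(-3 - 4 + 2 \left(-4\right)^{2} \left(2 - 4\right)^{2}\right)^{2} - 304 = \left(-3 - 4 + 2 \cdot 16 \left(-2\right)^{2}\right)^{2} - 304 = \left(-3 - 4 + 2 \cdot 16 \cdot 4\right)^{2} - 304 = \left(-3 - 4 + 128\right)^{2} - 304 = 121^{2} - 304 = 14641 - 304 = 14337$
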